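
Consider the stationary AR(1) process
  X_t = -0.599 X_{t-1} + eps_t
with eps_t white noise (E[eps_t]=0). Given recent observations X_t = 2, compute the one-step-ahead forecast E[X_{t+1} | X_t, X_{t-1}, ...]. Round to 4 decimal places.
E[X_{t+1} \mid \mathcal F_t] = -1.1980

For an AR(p) model X_t = c + sum_i phi_i X_{t-i} + eps_t, the
one-step-ahead conditional mean is
  E[X_{t+1} | X_t, ...] = c + sum_i phi_i X_{t+1-i}.
Substitute known values:
  E[X_{t+1} | ...] = (-0.599) * (2)
                   = -1.1980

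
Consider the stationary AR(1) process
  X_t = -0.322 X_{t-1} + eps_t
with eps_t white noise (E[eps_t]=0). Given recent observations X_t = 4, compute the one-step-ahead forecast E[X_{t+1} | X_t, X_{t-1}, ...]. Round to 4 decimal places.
E[X_{t+1} \mid \mathcal F_t] = -1.2880

For an AR(p) model X_t = c + sum_i phi_i X_{t-i} + eps_t, the
one-step-ahead conditional mean is
  E[X_{t+1} | X_t, ...] = c + sum_i phi_i X_{t+1-i}.
Substitute known values:
  E[X_{t+1} | ...] = (-0.322) * (4)
                   = -1.2880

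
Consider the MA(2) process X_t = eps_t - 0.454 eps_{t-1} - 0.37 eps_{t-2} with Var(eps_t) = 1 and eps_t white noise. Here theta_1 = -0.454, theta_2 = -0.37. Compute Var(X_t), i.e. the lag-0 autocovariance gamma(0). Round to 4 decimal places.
\gamma(0) = 1.3430

For an MA(q) process X_t = eps_t + sum_i theta_i eps_{t-i} with
Var(eps_t) = sigma^2, the variance is
  gamma(0) = sigma^2 * (1 + sum_i theta_i^2).
  sum_i theta_i^2 = (-0.454)^2 + (-0.37)^2 = 0.206116 + 0.1369 = 0.343016.
  gamma(0) = 1 * (1 + 0.343016) = 1 * 1.343016 = 1.343016, which rounds to 1.3430.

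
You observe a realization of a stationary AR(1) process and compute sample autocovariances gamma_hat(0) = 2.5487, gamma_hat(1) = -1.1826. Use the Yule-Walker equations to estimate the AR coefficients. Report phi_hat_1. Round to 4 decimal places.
\hat\phi_{1} = -0.4640

The Yule-Walker equations for an AR(p) process read, in matrix form,
  Gamma_p phi = r_p,   with   (Gamma_p)_{ij} = gamma(|i - j|),
                       (r_p)_i = gamma(i),   i,j = 1..p.
Substitute the sample gammas (Toeplitz matrix and right-hand side of size 1):
  Gamma_p = [[2.5487]]
  r_p     = [-1.1826]
With p = 1 this is the single equation gamma(0) phi_1 = gamma(1):
  phi_hat_1 = gamma(1) / gamma(0) = -1.1826 / 2.5487 = -0.4640.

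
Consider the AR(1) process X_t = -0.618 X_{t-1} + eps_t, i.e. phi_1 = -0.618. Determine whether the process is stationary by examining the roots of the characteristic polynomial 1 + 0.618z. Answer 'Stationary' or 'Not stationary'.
\text{Stationary}

The AR(p) characteristic polynomial is P(z) = 1 + 0.618z.
Stationarity requires all roots to lie outside the unit circle, i.e. |z| > 1 for every root.
This is linear in z: 1 + (0.618) z = 0  =>  z = -1/(0.618) = -1.618123,  |z| = 1.618123.
Moduli of all roots: 1.6181.
All moduli strictly greater than 1? Yes.
Verdict: Stationary.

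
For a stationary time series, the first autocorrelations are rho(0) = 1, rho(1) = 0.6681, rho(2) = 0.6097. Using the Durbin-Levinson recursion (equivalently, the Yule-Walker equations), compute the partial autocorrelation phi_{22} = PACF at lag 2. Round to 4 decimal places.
\phi_{22} = 0.2950

The PACF at lag k is phi_{kk}, the last component of the solution
to the Yule-Walker system G_k phi = r_k where
  (G_k)_{ij} = rho(|i - j|), (r_k)_i = rho(i), i,j = 1..k.
Equivalently, Durbin-Levinson gives phi_{kk} iteratively:
  phi_{11} = rho(1)
  phi_{kk} = [rho(k) - sum_{j=1..k-1} phi_{k-1,j} rho(k-j)]
            / [1 - sum_{j=1..k-1} phi_{k-1,j} rho(j)],
  phi_{k,j} = phi_{k-1,j} - phi_{kk} phi_{k-1,k-j},  j = 1..k-1.
Step k = 1:
  phi_11 = rho(1) = 0.6681.
Step k = 2:
  phi_22 = [rho(2) - phi_11 rho(1)] / [1 - phi_11 rho(1)] = [0.6097 - (0.6681)(0.6681)] / [1 - (0.6681)(0.6681)]
         = 0.16334239 / 0.55364239 = 0.295.
Therefore phi_{22} = 0.2950.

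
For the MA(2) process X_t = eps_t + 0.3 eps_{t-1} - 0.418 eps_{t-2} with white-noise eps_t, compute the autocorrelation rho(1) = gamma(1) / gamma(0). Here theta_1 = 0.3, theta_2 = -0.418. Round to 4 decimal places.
\rho(1) = 0.1381

For an MA(q) process with theta_0 = 1, the autocovariance is
  gamma(k) = sigma^2 * sum_{i=0..q-k} theta_i * theta_{i+k},
and rho(k) = gamma(k) / gamma(0). Sigma^2 cancels.
  numerator   = (1)*(0.3) + (0.3)*(-0.418) = 0.1746.
  denominator = (1)^2 + (0.3)^2 + (-0.418)^2 = 1.264724.
  rho(1) = 0.1746 / 1.264724 = 0.1381.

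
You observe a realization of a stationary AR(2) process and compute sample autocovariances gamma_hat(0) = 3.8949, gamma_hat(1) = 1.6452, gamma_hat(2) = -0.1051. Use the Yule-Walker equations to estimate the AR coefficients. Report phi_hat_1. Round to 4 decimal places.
\hat\phi_{1} = 0.5280

The Yule-Walker equations for an AR(p) process read, in matrix form,
  Gamma_p phi = r_p,   with   (Gamma_p)_{ij} = gamma(|i - j|),
                       (r_p)_i = gamma(i),   i,j = 1..p.
Substitute the sample gammas (Toeplitz matrix and right-hand side of size 2):
  Gamma_p = [[3.8949, 1.6452], [1.6452, 3.8949]]
  r_p     = [1.6452, -0.1051]
Written out:
  3.8949 phi_1 + 1.6452 phi_2 = 1.6452
  1.6452 phi_1 + 3.8949 phi_2 = -0.1051
Solve by Cramer's rule:
  det = gamma(0)^2 - gamma(1)^2 = (3.8949)^2 - (1.6452)^2 = 15.17024601 - 2.70668304 = 12.46356297
  phi_hat_1 = [gamma(1) gamma(0) - gamma(1) gamma(2)] / det = [(1.6452)(3.8949) - (1.6452)(-0.1051)] / 12.46356297 = 6.5808 / 12.46356297 = 0.528
  phi_hat_2 = [gamma(0) gamma(2) - gamma(1)^2] / det = [(3.8949)(-0.1051) - (1.6452)^2] / 12.46356297 = -3.11603703 / 12.46356297 = -0.25
So phi_hat = [0.5280, -0.2500].
Therefore phi_hat_1 = 0.5280.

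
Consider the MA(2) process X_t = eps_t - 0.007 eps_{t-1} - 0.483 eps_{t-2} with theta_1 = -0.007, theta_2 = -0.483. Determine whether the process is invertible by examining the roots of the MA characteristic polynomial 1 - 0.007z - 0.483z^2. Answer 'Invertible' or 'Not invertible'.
\text{Invertible}

The MA(q) characteristic polynomial is P(z) = 1 - 0.007z - 0.483z^2.
Invertibility requires all roots to lie outside the unit circle, i.e. |z| > 1 for every root.
Set 1 + (-0.007) z + (-0.483) z^2 = 0, i.e. a z^2 + b z + c = 0 with a = -0.483, b = -0.007, c = 1.
Discriminant D = b^2 - 4ac = (-0.007)^2 - 4*(-0.483)*1 = 0.000049 - (-1.932) = 1.932049.
D >= 0, so the roots are real: z = (-b +/- sqrt(D)) / (2a) = (0.007 +/- 1.389982) / (-0.966).
  z_1 = (0.007 + 1.389982) / (-0.966) = -1.4462,   |z_1| = 1.4462.
  z_2 = (0.007 - 1.389982) / (-0.966) = 1.4317,   |z_2| = 1.4317.
Moduli of all roots: 1.4462, 1.4317.
All moduli strictly greater than 1? Yes.
Verdict: Invertible.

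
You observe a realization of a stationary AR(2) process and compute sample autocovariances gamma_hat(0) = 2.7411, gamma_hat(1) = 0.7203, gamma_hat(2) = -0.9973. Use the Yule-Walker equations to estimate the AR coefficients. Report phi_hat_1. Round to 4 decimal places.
\hat\phi_{1} = 0.3850

The Yule-Walker equations for an AR(p) process read, in matrix form,
  Gamma_p phi = r_p,   with   (Gamma_p)_{ij} = gamma(|i - j|),
                       (r_p)_i = gamma(i),   i,j = 1..p.
Substitute the sample gammas (Toeplitz matrix and right-hand side of size 2):
  Gamma_p = [[2.7411, 0.7203], [0.7203, 2.7411]]
  r_p     = [0.7203, -0.9973]
Written out:
  2.7411 phi_1 + 0.7203 phi_2 = 0.7203
  0.7203 phi_1 + 2.7411 phi_2 = -0.9973
Solve by Cramer's rule:
  det = gamma(0)^2 - gamma(1)^2 = (2.7411)^2 - (0.7203)^2 = 7.51362921 - 0.51883209 = 6.99479712
  phi_hat_1 = [gamma(1) gamma(0) - gamma(1) gamma(2)] / det = [(0.7203)(2.7411) - (0.7203)(-0.9973)] / 6.99479712 = 2.69276952 / 6.99479712 = 0.385
  phi_hat_2 = [gamma(0) gamma(2) - gamma(1)^2] / det = [(2.7411)(-0.9973) - (0.7203)^2] / 6.99479712 = -3.25253112 / 6.99479712 = -0.465
So phi_hat = [0.3850, -0.4650].
Therefore phi_hat_1 = 0.3850.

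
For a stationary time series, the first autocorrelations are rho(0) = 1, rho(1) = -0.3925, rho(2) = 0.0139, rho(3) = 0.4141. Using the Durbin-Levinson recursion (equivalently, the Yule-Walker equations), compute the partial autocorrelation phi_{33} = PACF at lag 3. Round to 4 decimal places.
\phi_{33} = 0.4320

The PACF at lag k is phi_{kk}, the last component of the solution
to the Yule-Walker system G_k phi = r_k where
  (G_k)_{ij} = rho(|i - j|), (r_k)_i = rho(i), i,j = 1..k.
Equivalently, Durbin-Levinson gives phi_{kk} iteratively:
  phi_{11} = rho(1)
  phi_{kk} = [rho(k) - sum_{j=1..k-1} phi_{k-1,j} rho(k-j)]
            / [1 - sum_{j=1..k-1} phi_{k-1,j} rho(j)],
  phi_{k,j} = phi_{k-1,j} - phi_{kk} phi_{k-1,k-j},  j = 1..k-1.
Step k = 1:
  phi_11 = rho(1) = -0.3925.
Step k = 2:
  phi_22 = [rho(2) - phi_11 rho(1)] / [1 - phi_11 rho(1)] = [0.0139 - (-0.3925)(-0.3925)] / [1 - (-0.3925)(-0.3925)]
         = -0.14015625 / 0.84594375 = -0.16568.
  Update: phi_21 = phi_11 - phi_22 phi_11 = -0.3925 - (-0.16568)(-0.3925) = -0.45753.
Step k = 3:
  phi_33 = [rho(3) - phi_21 rho(2) - phi_22 rho(1)] / [1 - phi_21 rho(1) - phi_22 rho(2)]
    numerator   = 0.4141 - (-0.45753)(0.0139) - (-0.16568)(-0.3925) = 0.35543013
    denominator = 1 - (-0.45753)(-0.3925) - (-0.16568)(0.0139) = 0.82272261
  phi_33 = 0.35543013 / 0.82272261 = 0.432.
Therefore phi_{33} = 0.4320.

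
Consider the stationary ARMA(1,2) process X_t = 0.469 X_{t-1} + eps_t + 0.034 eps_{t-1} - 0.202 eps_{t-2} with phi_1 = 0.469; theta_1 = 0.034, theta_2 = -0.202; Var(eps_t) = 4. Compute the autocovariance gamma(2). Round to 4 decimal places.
\gamma(2) = 0.1689

Multiply the model equation by X_{t-k} and take expectations. With theta_0 = psi_0 = 1 and psi_j the MA(infinity) weights, this gives
  gamma(k) - sum_i phi_i gamma(k-i) = c_k,
  c_k = sigma^2 * sum_{j=k..q} theta_j psi_{j-k}   (c_k = 0 for k > q),
using gamma(-m) = gamma(m).
psi-weights needed (psi_j = theta_j + sum_i phi_i psi_{j-i}):
  psi_1 = theta_1 + phi_1 = 0.034 + (0.469) = 0.503
  psi_2 = theta_2 + phi_1 psi_1 = -0.202 + (0.469)(0.503) = 0.033907
Right-hand sides:
  c_0 = sigma^2 (1 + theta_1 psi_1 + theta_2 psi_2) = 4 * (1 + (0.034)(0.503) + (-0.202)(0.033907)) = 4 * 1.010253 = 4.041011
  c_1 = sigma^2 (theta_1 + theta_2 psi_1) = 4 * (0.034 + (-0.202)(0.503)) = -0.270424
  c_2 = sigma^2 theta_2 = 4 * (-0.202) = -0.808
Equations for k = 0 and k = 1 (AR order 1):
  gamma(0) = phi_1 gamma(1) + c_0
  gamma(1) = phi_1 gamma(0) + c_1
Substituting the second into the first: gamma(0) (1 - phi_1^2) = c_0 + phi_1 c_1, so
  gamma(0) = (c_0 + phi_1 c_1) / (1 - phi_1^2) = (4.041011 + (0.469)(-0.270424)) / (1 - (0.469)^2) = 3.914182 / 0.780039 = 5.017932.
  gamma(1) = phi_1 gamma(0) + c_1 = (0.469)(5.017932) + (-0.270424) = 2.082986.
For k = 2: gamma(2) = phi_1 gamma(1) + c_2
  = (0.469)(2.082986) + (-0.808) = 0.16892.
Therefore gamma(2) = 0.1689 (to 4 decimal places).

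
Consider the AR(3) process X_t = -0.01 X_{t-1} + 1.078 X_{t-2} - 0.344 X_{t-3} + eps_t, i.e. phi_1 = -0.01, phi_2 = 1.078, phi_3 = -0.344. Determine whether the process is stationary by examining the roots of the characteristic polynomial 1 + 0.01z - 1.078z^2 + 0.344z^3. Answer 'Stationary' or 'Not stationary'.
\text{Not stationary}

The AR(p) characteristic polynomial is P(z) = 1 + 0.01z - 1.078z^2 + 0.344z^3.
Stationarity requires all roots to lie outside the unit circle, i.e. |z| > 1 for every root.
Degree 3: look for a simple real root z0 first, then factor out (1 - z/z0) and solve the remaining quadratic.
Testing z0 = 1.25: P(1.25) = 1 + (0.01)(1.25) + (-1.078)(1.25)^2 + (0.344)(1.25)^3
  = 1 + (0.0125) + (-1.684375) + (0.671875) = 0.  So z_0 = 1.25 is a root, |z_0| = 1.25.
Divide out the factor (1 - 0.8 z) = (1 - z/z0) (since 1/z0 = 0.8):
  P(z) = (1 - 0.8 z)(1 + (0.81) z + (-0.43) z^2)
  [check: z-coef 0.81 - (0.8) = 0.01; z^2-coef -0.43 - (0.8)(0.81) = -1.078; z^3-coef -(0.8)(-0.43) = 0.344.]
Remaining roots from the quadratic factor 1 + (0.81) z + (-0.43) z^2:
  Set 1 + (0.81) z + (-0.43) z^2 = 0, i.e. a z^2 + b z + c = 0 with a = -0.43, b = 0.81, c = 1.
  Discriminant D = b^2 - 4ac = (0.81)^2 - 4*(-0.43)*1 = 0.6561 - (-1.72) = 2.3761.
  D >= 0, so the roots are real: z = (-b +/- sqrt(D)) / (2a) = (-0.81 +/- 1.54146) / (-0.86).
    z_1 = (-0.81 + 1.54146) / (-0.86) = -0.8505,   |z_1| = 0.8505.
    z_2 = (-0.81 - 1.54146) / (-0.86) = 2.7343,   |z_2| = 2.7343.
Moduli of all roots: 1.2500, 0.8505, 2.7343.
All moduli strictly greater than 1? No.
Verdict: Not stationary.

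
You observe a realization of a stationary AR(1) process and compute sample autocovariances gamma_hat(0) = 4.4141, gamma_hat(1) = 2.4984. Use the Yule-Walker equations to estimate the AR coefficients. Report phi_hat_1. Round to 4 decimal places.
\hat\phi_{1} = 0.5660

The Yule-Walker equations for an AR(p) process read, in matrix form,
  Gamma_p phi = r_p,   with   (Gamma_p)_{ij} = gamma(|i - j|),
                       (r_p)_i = gamma(i),   i,j = 1..p.
Substitute the sample gammas (Toeplitz matrix and right-hand side of size 1):
  Gamma_p = [[4.4141]]
  r_p     = [2.4984]
With p = 1 this is the single equation gamma(0) phi_1 = gamma(1):
  phi_hat_1 = gamma(1) / gamma(0) = 2.4984 / 4.4141 = 0.5660.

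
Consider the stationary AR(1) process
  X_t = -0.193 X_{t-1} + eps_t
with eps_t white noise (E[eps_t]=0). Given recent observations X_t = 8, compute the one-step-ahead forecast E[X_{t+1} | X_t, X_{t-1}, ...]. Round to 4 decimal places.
E[X_{t+1} \mid \mathcal F_t] = -1.5440

For an AR(p) model X_t = c + sum_i phi_i X_{t-i} + eps_t, the
one-step-ahead conditional mean is
  E[X_{t+1} | X_t, ...] = c + sum_i phi_i X_{t+1-i}.
Substitute known values:
  E[X_{t+1} | ...] = (-0.193) * (8)
                   = -1.5440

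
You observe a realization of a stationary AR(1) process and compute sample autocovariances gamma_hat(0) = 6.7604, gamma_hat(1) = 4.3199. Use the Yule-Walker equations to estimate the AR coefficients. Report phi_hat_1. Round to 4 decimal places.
\hat\phi_{1} = 0.6390

The Yule-Walker equations for an AR(p) process read, in matrix form,
  Gamma_p phi = r_p,   with   (Gamma_p)_{ij} = gamma(|i - j|),
                       (r_p)_i = gamma(i),   i,j = 1..p.
Substitute the sample gammas (Toeplitz matrix and right-hand side of size 1):
  Gamma_p = [[6.7604]]
  r_p     = [4.3199]
With p = 1 this is the single equation gamma(0) phi_1 = gamma(1):
  phi_hat_1 = gamma(1) / gamma(0) = 4.3199 / 6.7604 = 0.6390.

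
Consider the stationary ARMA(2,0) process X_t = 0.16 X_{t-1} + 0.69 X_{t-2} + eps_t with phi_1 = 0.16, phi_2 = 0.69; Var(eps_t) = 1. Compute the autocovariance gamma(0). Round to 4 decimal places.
\gamma(0) = 2.6019

Multiply the model equation by X_{t-k} and take expectations. With theta_0 = psi_0 = 1 and psi_j the MA(infinity) weights, this gives
  gamma(k) - sum_i phi_i gamma(k-i) = c_k,
  c_k = sigma^2 * sum_{j=k..q} theta_j psi_{j-k}   (c_k = 0 for k > q),
using gamma(-m) = gamma(m).
Pure AR (q = 0): c_0 = sigma^2 = 1, c_k = 0 for k >= 1.
Equations for k = 0, 1, 2 (AR order 2, c_2 = 0):
  (E0) gamma(0) = phi_1 gamma(1) + phi_2 gamma(2) + c_0
  (E1) gamma(1) = phi_1 gamma(0) + phi_2 gamma(1) + c_1
  (E2) gamma(2) = phi_1 gamma(1) + phi_2 gamma(0)
From (E1): gamma(1) = A gamma(0) + B with
  A = phi_1 / (1 - phi_2) = 0.16 / 0.31 = 0.516129,   B = c_1 / (1 - phi_2) = 0 / 0.31 = 0.
Insert (E2) into (E0): gamma(0) (1 - phi_2^2) = phi_1 (1 + phi_2) gamma(1) + c_0.
  phi_1 (1 + phi_2) = (0.16)(1.69) = 0.2704,   1 - phi_2^2 = 0.5239.
Replace gamma(1) by A gamma(0) + B and collect gamma(0):
  gamma(0) [0.5239 - (0.2704)(0.516129)] = c_0 = 1
  gamma(0) * 0.384339 = 1
  gamma(0) = 1 / 0.384339 = 2.601872.
Therefore gamma(0) = 2.6019 (to 4 decimal places).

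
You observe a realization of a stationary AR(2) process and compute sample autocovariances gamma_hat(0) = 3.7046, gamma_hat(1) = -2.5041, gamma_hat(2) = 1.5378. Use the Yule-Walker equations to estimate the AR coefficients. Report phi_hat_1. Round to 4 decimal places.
\hat\phi_{1} = -0.7280

The Yule-Walker equations for an AR(p) process read, in matrix form,
  Gamma_p phi = r_p,   with   (Gamma_p)_{ij} = gamma(|i - j|),
                       (r_p)_i = gamma(i),   i,j = 1..p.
Substitute the sample gammas (Toeplitz matrix and right-hand side of size 2):
  Gamma_p = [[3.7046, -2.5041], [-2.5041, 3.7046]]
  r_p     = [-2.5041, 1.5378]
Written out:
  3.7046 phi_1 - 2.5041 phi_2 = -2.5041
  -2.5041 phi_1 + 3.7046 phi_2 = 1.5378
Solve by Cramer's rule:
  det = gamma(0)^2 - gamma(1)^2 = (3.7046)^2 - (-2.5041)^2 = 13.72406116 - 6.27051681 = 7.45354435
  phi_hat_1 = [gamma(1) gamma(0) - gamma(1) gamma(2)] / det = [(-2.5041)(3.7046) - (-2.5041)(1.5378)] / 7.45354435 = -5.42588388 / 7.45354435 = -0.728
  phi_hat_2 = [gamma(0) gamma(2) - gamma(1)^2] / det = [(3.7046)(1.5378) - (-2.5041)^2] / 7.45354435 = -0.57358293 / 7.45354435 = -0.077
So phi_hat = [-0.7280, -0.0770].
Therefore phi_hat_1 = -0.7280.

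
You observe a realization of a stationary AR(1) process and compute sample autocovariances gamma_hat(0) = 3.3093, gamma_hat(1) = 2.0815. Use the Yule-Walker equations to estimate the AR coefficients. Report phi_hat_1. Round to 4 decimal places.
\hat\phi_{1} = 0.6290

The Yule-Walker equations for an AR(p) process read, in matrix form,
  Gamma_p phi = r_p,   with   (Gamma_p)_{ij} = gamma(|i - j|),
                       (r_p)_i = gamma(i),   i,j = 1..p.
Substitute the sample gammas (Toeplitz matrix and right-hand side of size 1):
  Gamma_p = [[3.3093]]
  r_p     = [2.0815]
With p = 1 this is the single equation gamma(0) phi_1 = gamma(1):
  phi_hat_1 = gamma(1) / gamma(0) = 2.0815 / 3.3093 = 0.6290.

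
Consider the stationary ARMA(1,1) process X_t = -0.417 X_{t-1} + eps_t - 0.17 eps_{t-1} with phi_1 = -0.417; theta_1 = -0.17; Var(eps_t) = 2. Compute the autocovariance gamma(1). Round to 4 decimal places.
\gamma(1) = -1.5219

Multiply the model equation by X_{t-k} and take expectations. With theta_0 = psi_0 = 1 and psi_j the MA(infinity) weights, this gives
  gamma(k) - sum_i phi_i gamma(k-i) = c_k,
  c_k = sigma^2 * sum_{j=k..q} theta_j psi_{j-k}   (c_k = 0 for k > q),
using gamma(-m) = gamma(m).
psi-weights needed (psi_j = theta_j + sum_i phi_i psi_{j-i}):
  psi_1 = theta_1 + phi_1 = -0.17 + (-0.417) = -0.587
Right-hand sides:
  c_0 = sigma^2 (1 + theta_1 psi_1) = 2 * (1 + (-0.17)(-0.587)) = 2 * 1.09979 = 2.19958
  c_1 = sigma^2 theta_1 = 2 * (-0.17) = -0.34
  c_2 = 0
Equations for k = 0 and k = 1 (AR order 1):
  gamma(0) = phi_1 gamma(1) + c_0
  gamma(1) = phi_1 gamma(0) + c_1
Substituting the second into the first: gamma(0) (1 - phi_1^2) = c_0 + phi_1 c_1, so
  gamma(0) = (c_0 + phi_1 c_1) / (1 - phi_1^2) = (2.19958 + (-0.417)(-0.34)) / (1 - (-0.417)^2) = 2.34136 / 0.826111 = 2.834195.
  gamma(1) = phi_1 gamma(0) + c_1 = (-0.417)(2.834195) + (-0.34) = -1.521859.
Therefore gamma(1) = -1.5219 (to 4 decimal places).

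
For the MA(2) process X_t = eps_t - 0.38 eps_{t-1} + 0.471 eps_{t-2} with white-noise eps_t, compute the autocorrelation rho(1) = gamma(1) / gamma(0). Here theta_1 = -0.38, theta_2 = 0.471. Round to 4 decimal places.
\rho(1) = -0.4091

For an MA(q) process with theta_0 = 1, the autocovariance is
  gamma(k) = sigma^2 * sum_{i=0..q-k} theta_i * theta_{i+k},
and rho(k) = gamma(k) / gamma(0). Sigma^2 cancels.
  numerator   = (1)*(-0.38) + (-0.38)*(0.471) = -0.55898.
  denominator = (1)^2 + (-0.38)^2 + (0.471)^2 = 1.366241.
  rho(1) = -0.55898 / 1.366241 = -0.4091.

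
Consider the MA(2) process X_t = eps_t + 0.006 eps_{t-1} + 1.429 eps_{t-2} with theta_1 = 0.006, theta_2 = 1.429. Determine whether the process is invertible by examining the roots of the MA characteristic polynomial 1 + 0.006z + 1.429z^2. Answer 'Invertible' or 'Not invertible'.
\text{Not invertible}

The MA(q) characteristic polynomial is P(z) = 1 + 0.006z + 1.429z^2.
Invertibility requires all roots to lie outside the unit circle, i.e. |z| > 1 for every root.
Set 1 + (0.006) z + (1.429) z^2 = 0, i.e. a z^2 + b z + c = 0 with a = 1.429, b = 0.006, c = 1.
Discriminant D = b^2 - 4ac = (0.006)^2 - 4*(1.429)*1 = 0.000036 - (5.716) = -5.715964.
D < 0, so the roots are the complex-conjugate pair z = (-b +/- i sqrt(-D)) / (2a) = -0.0021 +/- 0.8365i.
For a conjugate pair |z|^2 = z * conj(z) = (product of roots) = c/a = 1/(1.429) = 0.69979, so |z| = sqrt(0.69979) = 0.8365 for both roots.
Moduli of all roots: 0.8365, 0.8365.
All moduli strictly greater than 1? No.
Verdict: Not invertible.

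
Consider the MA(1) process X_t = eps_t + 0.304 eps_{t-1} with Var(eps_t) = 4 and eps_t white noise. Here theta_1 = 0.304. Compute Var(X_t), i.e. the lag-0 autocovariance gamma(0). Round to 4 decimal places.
\gamma(0) = 4.3697

For an MA(q) process X_t = eps_t + sum_i theta_i eps_{t-i} with
Var(eps_t) = sigma^2, the variance is
  gamma(0) = sigma^2 * (1 + sum_i theta_i^2).
  sum_i theta_i^2 = (0.304)^2 = 0.092416.
  gamma(0) = 4 * (1 + 0.092416) = 4 * 1.092416 = 4.369664, which rounds to 4.3697.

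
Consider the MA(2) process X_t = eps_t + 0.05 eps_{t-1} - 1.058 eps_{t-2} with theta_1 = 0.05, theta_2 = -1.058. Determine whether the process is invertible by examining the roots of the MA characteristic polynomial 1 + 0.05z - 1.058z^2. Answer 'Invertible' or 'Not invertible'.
\text{Not invertible}

The MA(q) characteristic polynomial is P(z) = 1 + 0.05z - 1.058z^2.
Invertibility requires all roots to lie outside the unit circle, i.e. |z| > 1 for every root.
Set 1 + (0.05) z + (-1.058) z^2 = 0, i.e. a z^2 + b z + c = 0 with a = -1.058, b = 0.05, c = 1.
Discriminant D = b^2 - 4ac = (0.05)^2 - 4*(-1.058)*1 = 0.0025 - (-4.232) = 4.2345.
D >= 0, so the roots are real: z = (-b +/- sqrt(D)) / (2a) = (-0.05 +/- 2.05779) / (-2.116).
  z_1 = (-0.05 + 2.05779) / (-2.116) = -0.9489,   |z_1| = 0.9489.
  z_2 = (-0.05 - 2.05779) / (-2.116) = 0.9961,   |z_2| = 0.9961.
Moduli of all roots: 0.9489, 0.9961.
All moduli strictly greater than 1? No.
Verdict: Not invertible.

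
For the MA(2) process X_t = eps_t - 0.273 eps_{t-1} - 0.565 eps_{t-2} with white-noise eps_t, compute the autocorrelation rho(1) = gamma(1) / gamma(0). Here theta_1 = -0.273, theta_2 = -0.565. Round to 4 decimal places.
\rho(1) = -0.0852

For an MA(q) process with theta_0 = 1, the autocovariance is
  gamma(k) = sigma^2 * sum_{i=0..q-k} theta_i * theta_{i+k},
and rho(k) = gamma(k) / gamma(0). Sigma^2 cancels.
  numerator   = (1)*(-0.273) + (-0.273)*(-0.565) = -0.118755.
  denominator = (1)^2 + (-0.273)^2 + (-0.565)^2 = 1.393754.
  rho(1) = -0.118755 / 1.393754 = -0.0852.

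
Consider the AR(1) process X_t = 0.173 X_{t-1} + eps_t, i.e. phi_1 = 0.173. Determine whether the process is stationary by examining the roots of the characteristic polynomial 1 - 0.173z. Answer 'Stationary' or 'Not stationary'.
\text{Stationary}

The AR(p) characteristic polynomial is P(z) = 1 - 0.173z.
Stationarity requires all roots to lie outside the unit circle, i.e. |z| > 1 for every root.
This is linear in z: 1 + (-0.173) z = 0  =>  z = -1/(-0.173) = 5.780347,  |z| = 5.780347.
Moduli of all roots: 5.7803.
All moduli strictly greater than 1? Yes.
Verdict: Stationary.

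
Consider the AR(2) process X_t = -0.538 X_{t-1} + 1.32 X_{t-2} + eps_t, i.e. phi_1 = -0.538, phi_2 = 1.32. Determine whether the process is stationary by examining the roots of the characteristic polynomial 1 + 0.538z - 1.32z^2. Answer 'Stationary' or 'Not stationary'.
\text{Not stationary}

The AR(p) characteristic polynomial is P(z) = 1 + 0.538z - 1.32z^2.
Stationarity requires all roots to lie outside the unit circle, i.e. |z| > 1 for every root.
Set 1 + (0.538) z + (-1.32) z^2 = 0, i.e. a z^2 + b z + c = 0 with a = -1.32, b = 0.538, c = 1.
Discriminant D = b^2 - 4ac = (0.538)^2 - 4*(-1.32)*1 = 0.289444 - (-5.28) = 5.569444.
D >= 0, so the roots are real: z = (-b +/- sqrt(D)) / (2a) = (-0.538 +/- 2.359967) / (-2.64).
  z_1 = (-0.538 + 2.359967) / (-2.64) = -0.6901,   |z_1| = 0.6901.
  z_2 = (-0.538 - 2.359967) / (-2.64) = 1.0977,   |z_2| = 1.0977.
Moduli of all roots: 0.6901, 1.0977.
All moduli strictly greater than 1? No.
Verdict: Not stationary.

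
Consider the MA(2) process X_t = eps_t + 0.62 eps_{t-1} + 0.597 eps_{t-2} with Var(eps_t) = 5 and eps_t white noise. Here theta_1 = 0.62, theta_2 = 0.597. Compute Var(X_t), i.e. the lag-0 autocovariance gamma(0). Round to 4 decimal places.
\gamma(0) = 8.7040

For an MA(q) process X_t = eps_t + sum_i theta_i eps_{t-i} with
Var(eps_t) = sigma^2, the variance is
  gamma(0) = sigma^2 * (1 + sum_i theta_i^2).
  sum_i theta_i^2 = (0.62)^2 + (0.597)^2 = 0.3844 + 0.356409 = 0.740809.
  gamma(0) = 5 * (1 + 0.740809) = 5 * 1.740809 = 8.704045, which rounds to 8.7040.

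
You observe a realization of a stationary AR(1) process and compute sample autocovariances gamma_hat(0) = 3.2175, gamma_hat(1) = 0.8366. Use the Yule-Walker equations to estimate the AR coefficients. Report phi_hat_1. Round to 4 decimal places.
\hat\phi_{1} = 0.2600

The Yule-Walker equations for an AR(p) process read, in matrix form,
  Gamma_p phi = r_p,   with   (Gamma_p)_{ij} = gamma(|i - j|),
                       (r_p)_i = gamma(i),   i,j = 1..p.
Substitute the sample gammas (Toeplitz matrix and right-hand side of size 1):
  Gamma_p = [[3.2175]]
  r_p     = [0.8366]
With p = 1 this is the single equation gamma(0) phi_1 = gamma(1):
  phi_hat_1 = gamma(1) / gamma(0) = 0.8366 / 3.2175 = 0.2600.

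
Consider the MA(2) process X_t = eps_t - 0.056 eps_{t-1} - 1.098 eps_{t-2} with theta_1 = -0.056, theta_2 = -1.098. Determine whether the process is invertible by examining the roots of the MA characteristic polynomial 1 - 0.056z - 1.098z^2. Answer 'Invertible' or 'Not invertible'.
\text{Not invertible}

The MA(q) characteristic polynomial is P(z) = 1 - 0.056z - 1.098z^2.
Invertibility requires all roots to lie outside the unit circle, i.e. |z| > 1 for every root.
Set 1 + (-0.056) z + (-1.098) z^2 = 0, i.e. a z^2 + b z + c = 0 with a = -1.098, b = -0.056, c = 1.
Discriminant D = b^2 - 4ac = (-0.056)^2 - 4*(-1.098)*1 = 0.003136 - (-4.392) = 4.395136.
D >= 0, so the roots are real: z = (-b +/- sqrt(D)) / (2a) = (0.056 +/- 2.096458) / (-2.196).
  z_1 = (0.056 + 2.096458) / (-2.196) = -0.9802,   |z_1| = 0.9802.
  z_2 = (0.056 - 2.096458) / (-2.196) = 0.9292,   |z_2| = 0.9292.
Moduli of all roots: 0.9802, 0.9292.
All moduli strictly greater than 1? No.
Verdict: Not invertible.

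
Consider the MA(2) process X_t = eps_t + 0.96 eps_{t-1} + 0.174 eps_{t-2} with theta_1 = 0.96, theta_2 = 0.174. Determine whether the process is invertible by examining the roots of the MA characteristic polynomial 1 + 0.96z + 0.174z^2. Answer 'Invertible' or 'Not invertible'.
\text{Invertible}

The MA(q) characteristic polynomial is P(z) = 1 + 0.96z + 0.174z^2.
Invertibility requires all roots to lie outside the unit circle, i.e. |z| > 1 for every root.
Set 1 + (0.96) z + (0.174) z^2 = 0, i.e. a z^2 + b z + c = 0 with a = 0.174, b = 0.96, c = 1.
Discriminant D = b^2 - 4ac = (0.96)^2 - 4*(0.174)*1 = 0.9216 - (0.696) = 0.2256.
D >= 0, so the roots are real: z = (-b +/- sqrt(D)) / (2a) = (-0.96 +/- 0.474974) / (0.348).
  z_1 = (-0.96 + 0.474974) / (0.348) = -1.3938,   |z_1| = 1.3938.
  z_2 = (-0.96 - 0.474974) / (0.348) = -4.1235,   |z_2| = 4.1235.
Moduli of all roots: 1.3938, 4.1235.
All moduli strictly greater than 1? Yes.
Verdict: Invertible.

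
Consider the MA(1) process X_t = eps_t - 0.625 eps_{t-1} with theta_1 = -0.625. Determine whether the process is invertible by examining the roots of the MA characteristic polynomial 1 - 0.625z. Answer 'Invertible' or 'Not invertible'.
\text{Invertible}

The MA(q) characteristic polynomial is P(z) = 1 - 0.625z.
Invertibility requires all roots to lie outside the unit circle, i.e. |z| > 1 for every root.
This is linear in z: 1 + (-0.625) z = 0  =>  z = -1/(-0.625) = 1.6,  |z| = 1.6.
Moduli of all roots: 1.6000.
All moduli strictly greater than 1? Yes.
Verdict: Invertible.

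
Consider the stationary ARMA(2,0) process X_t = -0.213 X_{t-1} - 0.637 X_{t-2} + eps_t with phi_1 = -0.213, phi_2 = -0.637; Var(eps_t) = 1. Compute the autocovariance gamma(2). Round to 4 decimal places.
\gamma(2) = -1.0430

Multiply the model equation by X_{t-k} and take expectations. With theta_0 = psi_0 = 1 and psi_j the MA(infinity) weights, this gives
  gamma(k) - sum_i phi_i gamma(k-i) = c_k,
  c_k = sigma^2 * sum_{j=k..q} theta_j psi_{j-k}   (c_k = 0 for k > q),
using gamma(-m) = gamma(m).
Pure AR (q = 0): c_0 = sigma^2 = 1, c_k = 0 for k >= 1.
Equations for k = 0, 1, 2 (AR order 2, c_2 = 0):
  (E0) gamma(0) = phi_1 gamma(1) + phi_2 gamma(2) + c_0
  (E1) gamma(1) = phi_1 gamma(0) + phi_2 gamma(1) + c_1
  (E2) gamma(2) = phi_1 gamma(1) + phi_2 gamma(0)
From (E1): gamma(1) = A gamma(0) + B with
  A = phi_1 / (1 - phi_2) = -0.213 / 1.637 = -0.130116,   B = c_1 / (1 - phi_2) = 0 / 1.637 = 0.
Insert (E2) into (E0): gamma(0) (1 - phi_2^2) = phi_1 (1 + phi_2) gamma(1) + c_0.
  phi_1 (1 + phi_2) = (-0.213)(0.363) = -0.077319,   1 - phi_2^2 = 0.594231.
Replace gamma(1) by A gamma(0) + B and collect gamma(0):
  gamma(0) [0.594231 - (-0.077319)(-0.130116)] = c_0 = 1
  gamma(0) * 0.584171 = 1
  gamma(0) = 1 / 0.584171 = 1.711829.
  gamma(1) = A gamma(0) = (-0.130116)(1.711829) = -0.222736.
  gamma(2) = phi_1 gamma(1) + phi_2 gamma(0) = (-0.213)(-0.222736) + (-0.637)(1.711829) = -1.042992.
Therefore gamma(2) = -1.0430 (to 4 decimal places).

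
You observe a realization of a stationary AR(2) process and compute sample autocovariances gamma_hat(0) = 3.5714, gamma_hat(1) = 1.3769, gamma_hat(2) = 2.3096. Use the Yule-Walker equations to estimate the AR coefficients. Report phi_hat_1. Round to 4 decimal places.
\hat\phi_{1} = 0.1600

The Yule-Walker equations for an AR(p) process read, in matrix form,
  Gamma_p phi = r_p,   with   (Gamma_p)_{ij} = gamma(|i - j|),
                       (r_p)_i = gamma(i),   i,j = 1..p.
Substitute the sample gammas (Toeplitz matrix and right-hand side of size 2):
  Gamma_p = [[3.5714, 1.3769], [1.3769, 3.5714]]
  r_p     = [1.3769, 2.3096]
Written out:
  3.5714 phi_1 + 1.3769 phi_2 = 1.3769
  1.3769 phi_1 + 3.5714 phi_2 = 2.3096
Solve by Cramer's rule:
  det = gamma(0)^2 - gamma(1)^2 = (3.5714)^2 - (1.3769)^2 = 12.75489796 - 1.89585361 = 10.85904435
  phi_hat_1 = [gamma(1) gamma(0) - gamma(1) gamma(2)] / det = [(1.3769)(3.5714) - (1.3769)(2.3096)] / 10.85904435 = 1.73737242 / 10.85904435 = 0.16
  phi_hat_2 = [gamma(0) gamma(2) - gamma(1)^2] / det = [(3.5714)(2.3096) - (1.3769)^2] / 10.85904435 = 6.35265183 / 10.85904435 = 0.585
So phi_hat = [0.1600, 0.5850].
Therefore phi_hat_1 = 0.1600.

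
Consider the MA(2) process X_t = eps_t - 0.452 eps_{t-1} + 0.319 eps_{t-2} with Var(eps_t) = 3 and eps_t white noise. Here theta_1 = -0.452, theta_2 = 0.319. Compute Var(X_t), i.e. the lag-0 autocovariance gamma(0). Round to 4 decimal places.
\gamma(0) = 3.9182

For an MA(q) process X_t = eps_t + sum_i theta_i eps_{t-i} with
Var(eps_t) = sigma^2, the variance is
  gamma(0) = sigma^2 * (1 + sum_i theta_i^2).
  sum_i theta_i^2 = (-0.452)^2 + (0.319)^2 = 0.204304 + 0.101761 = 0.306065.
  gamma(0) = 3 * (1 + 0.306065) = 3 * 1.306065 = 3.918195, which rounds to 3.9182.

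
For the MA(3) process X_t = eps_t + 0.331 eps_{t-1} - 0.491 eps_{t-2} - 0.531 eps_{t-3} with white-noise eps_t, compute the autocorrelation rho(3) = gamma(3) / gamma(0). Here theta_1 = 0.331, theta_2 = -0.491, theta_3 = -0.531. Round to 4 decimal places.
\rho(3) = -0.3252

For an MA(q) process with theta_0 = 1, the autocovariance is
  gamma(k) = sigma^2 * sum_{i=0..q-k} theta_i * theta_{i+k},
and rho(k) = gamma(k) / gamma(0). Sigma^2 cancels.
  numerator   = (1)*(-0.531) = -0.531.
  denominator = (1)^2 + (0.331)^2 + (-0.491)^2 + (-0.531)^2 = 1.632603.
  rho(3) = -0.531 / 1.632603 = -0.3252.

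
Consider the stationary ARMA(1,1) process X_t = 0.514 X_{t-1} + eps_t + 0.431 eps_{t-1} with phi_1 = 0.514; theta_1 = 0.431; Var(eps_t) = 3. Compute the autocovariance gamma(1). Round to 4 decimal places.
\gamma(1) = 4.7065

Multiply the model equation by X_{t-k} and take expectations. With theta_0 = psi_0 = 1 and psi_j the MA(infinity) weights, this gives
  gamma(k) - sum_i phi_i gamma(k-i) = c_k,
  c_k = sigma^2 * sum_{j=k..q} theta_j psi_{j-k}   (c_k = 0 for k > q),
using gamma(-m) = gamma(m).
psi-weights needed (psi_j = theta_j + sum_i phi_i psi_{j-i}):
  psi_1 = theta_1 + phi_1 = 0.431 + (0.514) = 0.945
Right-hand sides:
  c_0 = sigma^2 (1 + theta_1 psi_1) = 3 * (1 + (0.431)(0.945)) = 3 * 1.407295 = 4.221885
  c_1 = sigma^2 theta_1 = 3 * (0.431) = 1.293
  c_2 = 0
Equations for k = 0 and k = 1 (AR order 1):
  gamma(0) = phi_1 gamma(1) + c_0
  gamma(1) = phi_1 gamma(0) + c_1
Substituting the second into the first: gamma(0) (1 - phi_1^2) = c_0 + phi_1 c_1, so
  gamma(0) = (c_0 + phi_1 c_1) / (1 - phi_1^2) = (4.221885 + (0.514)(1.293)) / (1 - (0.514)^2) = 4.886487 / 0.735804 = 6.641017.
  gamma(1) = phi_1 gamma(0) + c_1 = (0.514)(6.641017) + (1.293) = 4.706483.
Therefore gamma(1) = 4.7065 (to 4 decimal places).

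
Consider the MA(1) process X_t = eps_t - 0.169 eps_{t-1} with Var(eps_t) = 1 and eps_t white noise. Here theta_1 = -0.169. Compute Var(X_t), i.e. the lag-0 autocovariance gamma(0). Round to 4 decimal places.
\gamma(0) = 1.0286

For an MA(q) process X_t = eps_t + sum_i theta_i eps_{t-i} with
Var(eps_t) = sigma^2, the variance is
  gamma(0) = sigma^2 * (1 + sum_i theta_i^2).
  sum_i theta_i^2 = (-0.169)^2 = 0.028561.
  gamma(0) = 1 * (1 + 0.028561) = 1 * 1.028561 = 1.028561, which rounds to 1.0286.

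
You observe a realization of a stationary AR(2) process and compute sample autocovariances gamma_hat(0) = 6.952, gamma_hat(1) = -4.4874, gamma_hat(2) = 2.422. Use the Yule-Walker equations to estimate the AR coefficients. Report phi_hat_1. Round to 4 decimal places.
\hat\phi_{1} = -0.7210

The Yule-Walker equations for an AR(p) process read, in matrix form,
  Gamma_p phi = r_p,   with   (Gamma_p)_{ij} = gamma(|i - j|),
                       (r_p)_i = gamma(i),   i,j = 1..p.
Substitute the sample gammas (Toeplitz matrix and right-hand side of size 2):
  Gamma_p = [[6.952, -4.4874], [-4.4874, 6.952]]
  r_p     = [-4.4874, 2.422]
Written out:
  6.952 phi_1 - 4.4874 phi_2 = -4.4874
  -4.4874 phi_1 + 6.952 phi_2 = 2.422
Solve by Cramer's rule:
  det = gamma(0)^2 - gamma(1)^2 = (6.952)^2 - (-4.4874)^2 = 48.330304 - 20.13675876 = 28.19354524
  phi_hat_1 = [gamma(1) gamma(0) - gamma(1) gamma(2)] / det = [(-4.4874)(6.952) - (-4.4874)(2.422)] / 28.19354524 = -20.327922 / 28.19354524 = -0.721
  phi_hat_2 = [gamma(0) gamma(2) - gamma(1)^2] / det = [(6.952)(2.422) - (-4.4874)^2] / 28.19354524 = -3.29901476 / 28.19354524 = -0.117
So phi_hat = [-0.7210, -0.1170].
Therefore phi_hat_1 = -0.7210.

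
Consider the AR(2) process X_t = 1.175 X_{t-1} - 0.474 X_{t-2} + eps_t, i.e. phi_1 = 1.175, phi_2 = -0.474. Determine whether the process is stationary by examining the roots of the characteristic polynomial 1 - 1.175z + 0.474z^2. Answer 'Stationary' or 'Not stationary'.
\text{Stationary}

The AR(p) characteristic polynomial is P(z) = 1 - 1.175z + 0.474z^2.
Stationarity requires all roots to lie outside the unit circle, i.e. |z| > 1 for every root.
Set 1 + (-1.175) z + (0.474) z^2 = 0, i.e. a z^2 + b z + c = 0 with a = 0.474, b = -1.175, c = 1.
Discriminant D = b^2 - 4ac = (-1.175)^2 - 4*(0.474)*1 = 1.380625 - (1.896) = -0.515375.
D < 0, so the roots are the complex-conjugate pair z = (-b +/- i sqrt(-D)) / (2a) = 1.2395 +/- 0.7573i.
For a conjugate pair |z|^2 = z * conj(z) = (product of roots) = c/a = 1/(0.474) = 2.109705, so |z| = sqrt(2.109705) = 1.4525 for both roots.
Moduli of all roots: 1.4525, 1.4525.
All moduli strictly greater than 1? Yes.
Verdict: Stationary.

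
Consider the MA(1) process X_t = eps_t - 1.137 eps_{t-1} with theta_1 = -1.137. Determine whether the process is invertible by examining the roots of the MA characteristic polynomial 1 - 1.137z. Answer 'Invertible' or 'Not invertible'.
\text{Not invertible}

The MA(q) characteristic polynomial is P(z) = 1 - 1.137z.
Invertibility requires all roots to lie outside the unit circle, i.e. |z| > 1 for every root.
This is linear in z: 1 + (-1.137) z = 0  =>  z = -1/(-1.137) = 0.879507,  |z| = 0.879507.
Moduli of all roots: 0.8795.
All moduli strictly greater than 1? No.
Verdict: Not invertible.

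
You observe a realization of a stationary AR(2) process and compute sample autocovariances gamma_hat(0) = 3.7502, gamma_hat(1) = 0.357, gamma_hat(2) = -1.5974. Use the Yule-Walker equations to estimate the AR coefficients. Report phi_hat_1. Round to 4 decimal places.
\hat\phi_{1} = 0.1370

The Yule-Walker equations for an AR(p) process read, in matrix form,
  Gamma_p phi = r_p,   with   (Gamma_p)_{ij} = gamma(|i - j|),
                       (r_p)_i = gamma(i),   i,j = 1..p.
Substitute the sample gammas (Toeplitz matrix and right-hand side of size 2):
  Gamma_p = [[3.7502, 0.357], [0.357, 3.7502]]
  r_p     = [0.357, -1.5974]
Written out:
  3.7502 phi_1 + 0.357 phi_2 = 0.357
  0.357 phi_1 + 3.7502 phi_2 = -1.5974
Solve by Cramer's rule:
  det = gamma(0)^2 - gamma(1)^2 = (3.7502)^2 - (0.357)^2 = 14.06400004 - 0.127449 = 13.93655104
  phi_hat_1 = [gamma(1) gamma(0) - gamma(1) gamma(2)] / det = [(0.357)(3.7502) - (0.357)(-1.5974)] / 13.93655104 = 1.9090932 / 13.93655104 = 0.137
  phi_hat_2 = [gamma(0) gamma(2) - gamma(1)^2] / det = [(3.7502)(-1.5974) - (0.357)^2] / 13.93655104 = -6.11801848 / 13.93655104 = -0.439
So phi_hat = [0.1370, -0.4390].
Therefore phi_hat_1 = 0.1370.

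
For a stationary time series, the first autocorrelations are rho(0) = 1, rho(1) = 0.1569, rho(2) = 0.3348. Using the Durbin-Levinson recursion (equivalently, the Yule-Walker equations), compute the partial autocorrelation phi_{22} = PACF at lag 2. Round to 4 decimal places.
\phi_{22} = 0.3180

The PACF at lag k is phi_{kk}, the last component of the solution
to the Yule-Walker system G_k phi = r_k where
  (G_k)_{ij} = rho(|i - j|), (r_k)_i = rho(i), i,j = 1..k.
Equivalently, Durbin-Levinson gives phi_{kk} iteratively:
  phi_{11} = rho(1)
  phi_{kk} = [rho(k) - sum_{j=1..k-1} phi_{k-1,j} rho(k-j)]
            / [1 - sum_{j=1..k-1} phi_{k-1,j} rho(j)],
  phi_{k,j} = phi_{k-1,j} - phi_{kk} phi_{k-1,k-j},  j = 1..k-1.
Step k = 1:
  phi_11 = rho(1) = 0.1569.
Step k = 2:
  phi_22 = [rho(2) - phi_11 rho(1)] / [1 - phi_11 rho(1)] = [0.3348 - (0.1569)(0.1569)] / [1 - (0.1569)(0.1569)]
         = 0.31018239 / 0.97538239 = 0.318.
Therefore phi_{22} = 0.3180.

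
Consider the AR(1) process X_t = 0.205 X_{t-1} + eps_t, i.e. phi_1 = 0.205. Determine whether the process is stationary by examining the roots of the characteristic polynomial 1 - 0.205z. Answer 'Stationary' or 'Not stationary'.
\text{Stationary}

The AR(p) characteristic polynomial is P(z) = 1 - 0.205z.
Stationarity requires all roots to lie outside the unit circle, i.e. |z| > 1 for every root.
This is linear in z: 1 + (-0.205) z = 0  =>  z = -1/(-0.205) = 4.878049,  |z| = 4.878049.
Moduli of all roots: 4.8780.
All moduli strictly greater than 1? Yes.
Verdict: Stationary.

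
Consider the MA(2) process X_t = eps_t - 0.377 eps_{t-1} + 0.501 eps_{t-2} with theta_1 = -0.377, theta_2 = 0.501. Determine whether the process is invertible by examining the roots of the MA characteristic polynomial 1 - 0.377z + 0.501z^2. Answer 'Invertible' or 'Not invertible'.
\text{Invertible}

The MA(q) characteristic polynomial is P(z) = 1 - 0.377z + 0.501z^2.
Invertibility requires all roots to lie outside the unit circle, i.e. |z| > 1 for every root.
Set 1 + (-0.377) z + (0.501) z^2 = 0, i.e. a z^2 + b z + c = 0 with a = 0.501, b = -0.377, c = 1.
Discriminant D = b^2 - 4ac = (-0.377)^2 - 4*(0.501)*1 = 0.142129 - (2.004) = -1.861871.
D < 0, so the roots are the complex-conjugate pair z = (-b +/- i sqrt(-D)) / (2a) = 0.3762 +/- 1.3618i.
For a conjugate pair |z|^2 = z * conj(z) = (product of roots) = c/a = 1/(0.501) = 1.996008, so |z| = sqrt(1.996008) = 1.4128 for both roots.
Moduli of all roots: 1.4128, 1.4128.
All moduli strictly greater than 1? Yes.
Verdict: Invertible.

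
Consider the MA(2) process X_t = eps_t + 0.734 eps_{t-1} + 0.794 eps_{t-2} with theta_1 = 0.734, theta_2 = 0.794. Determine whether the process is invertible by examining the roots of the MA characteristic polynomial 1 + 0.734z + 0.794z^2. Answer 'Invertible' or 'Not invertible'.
\text{Invertible}

The MA(q) characteristic polynomial is P(z) = 1 + 0.734z + 0.794z^2.
Invertibility requires all roots to lie outside the unit circle, i.e. |z| > 1 for every root.
Set 1 + (0.734) z + (0.794) z^2 = 0, i.e. a z^2 + b z + c = 0 with a = 0.794, b = 0.734, c = 1.
Discriminant D = b^2 - 4ac = (0.734)^2 - 4*(0.794)*1 = 0.538756 - (3.176) = -2.637244.
D < 0, so the roots are the complex-conjugate pair z = (-b +/- i sqrt(-D)) / (2a) = -0.4622 +/- 1.0226i.
For a conjugate pair |z|^2 = z * conj(z) = (product of roots) = c/a = 1/(0.794) = 1.259446, so |z| = sqrt(1.259446) = 1.1223 for both roots.
Moduli of all roots: 1.1223, 1.1223.
All moduli strictly greater than 1? Yes.
Verdict: Invertible.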